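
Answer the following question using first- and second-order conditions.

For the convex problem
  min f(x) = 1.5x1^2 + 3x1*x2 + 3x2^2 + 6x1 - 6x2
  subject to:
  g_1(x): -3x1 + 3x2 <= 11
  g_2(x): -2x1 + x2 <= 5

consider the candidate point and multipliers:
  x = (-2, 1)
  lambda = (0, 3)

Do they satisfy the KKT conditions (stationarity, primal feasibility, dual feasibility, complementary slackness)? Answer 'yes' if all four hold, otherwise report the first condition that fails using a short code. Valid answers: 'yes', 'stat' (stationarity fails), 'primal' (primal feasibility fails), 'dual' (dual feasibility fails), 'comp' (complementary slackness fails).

Gradient of f: grad f(x) = Q x + c = (3, -6)
Constraint values g_i(x) = a_i^T x - b_i:
  g_1((-2, 1)) = -2
  g_2((-2, 1)) = 0
Stationarity residual: grad f(x) + sum_i lambda_i a_i = (-3, -3)
  -> stationarity FAILS
Primal feasibility (all g_i <= 0): OK
Dual feasibility (all lambda_i >= 0): OK
Complementary slackness (lambda_i * g_i(x) = 0 for all i): OK

Verdict: the first failing condition is stationarity -> stat.

stat


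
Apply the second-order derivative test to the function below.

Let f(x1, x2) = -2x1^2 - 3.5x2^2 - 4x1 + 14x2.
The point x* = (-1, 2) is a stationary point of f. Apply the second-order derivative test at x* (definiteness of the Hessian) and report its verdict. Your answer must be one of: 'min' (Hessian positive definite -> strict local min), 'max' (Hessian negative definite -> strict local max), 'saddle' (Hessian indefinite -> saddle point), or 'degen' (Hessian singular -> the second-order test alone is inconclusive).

Compute the Hessian H = grad^2 f:
  H = [[-4, 0], [0, -7]]
Verify stationarity: grad f(x*) = H x* + g = (0, 0).
Eigenvalues of H: -7, -4.
Both eigenvalues < 0, so H is negative definite -> x* is a strict local max.

max


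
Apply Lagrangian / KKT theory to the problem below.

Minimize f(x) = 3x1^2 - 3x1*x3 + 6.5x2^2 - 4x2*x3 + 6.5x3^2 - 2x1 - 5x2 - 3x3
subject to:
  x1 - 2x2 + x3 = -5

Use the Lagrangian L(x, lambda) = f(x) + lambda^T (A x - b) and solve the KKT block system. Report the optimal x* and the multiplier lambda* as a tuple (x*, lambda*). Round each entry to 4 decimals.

Form the Lagrangian:
  L(x, lambda) = (1/2) x^T Q x + c^T x + lambda^T (A x - b)
Stationarity (grad_x L = 0): Q x + c + A^T lambda = 0.
Primal feasibility: A x = b.

This gives the KKT block system:
  [ Q   A^T ] [ x     ]   [-c ]
  [ A    0  ] [ lambda ] = [ b ]

Solving the linear system:
  x*      = (-1.3175, 1.7166, -0.2494)
  lambda* = (9.1565)
  f(x*)   = 20.2914

x* = (-1.3175, 1.7166, -0.2494), lambda* = (9.1565)


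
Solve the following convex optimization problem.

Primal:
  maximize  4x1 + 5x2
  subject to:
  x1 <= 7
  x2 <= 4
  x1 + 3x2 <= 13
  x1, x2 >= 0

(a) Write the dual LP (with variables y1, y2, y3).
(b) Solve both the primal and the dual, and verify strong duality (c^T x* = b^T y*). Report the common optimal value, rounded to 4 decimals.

The standard primal-dual pair for 'max c^T x s.t. A x <= b, x >= 0' is:
  Dual:  min b^T y  s.t.  A^T y >= c,  y >= 0.

So the dual LP is:
  minimize  7y1 + 4y2 + 13y3
  subject to:
    y1 + y3 >= 4
    y2 + 3y3 >= 5
    y1, y2, y3 >= 0

Solving the primal: x* = (7, 2).
  primal value c^T x* = 38.
Solving the dual: y* = (2.3333, 0, 1.6667).
  dual value b^T y* = 38.
Strong duality: c^T x* = b^T y*. Confirmed.

38


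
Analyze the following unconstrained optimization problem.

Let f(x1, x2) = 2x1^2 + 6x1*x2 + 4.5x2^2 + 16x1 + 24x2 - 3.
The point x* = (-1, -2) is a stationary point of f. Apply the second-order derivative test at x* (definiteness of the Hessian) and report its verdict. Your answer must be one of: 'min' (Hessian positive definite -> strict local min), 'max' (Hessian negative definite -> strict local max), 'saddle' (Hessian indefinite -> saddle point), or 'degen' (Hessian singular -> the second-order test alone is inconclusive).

Compute the Hessian H = grad^2 f:
  H = [[4, 6], [6, 9]]
Verify stationarity: grad f(x*) = H x* + g = (0, 0).
Eigenvalues of H: 0, 13.
H has a zero eigenvalue (singular; positive semidefinite but not definite), so H is neither positive definite, negative definite, nor indefinite. The second-order test alone is inconclusive -> degen.
(Indeed, f is constant along the null direction of H through x*, so x* is not a strict local extremum.)

degen


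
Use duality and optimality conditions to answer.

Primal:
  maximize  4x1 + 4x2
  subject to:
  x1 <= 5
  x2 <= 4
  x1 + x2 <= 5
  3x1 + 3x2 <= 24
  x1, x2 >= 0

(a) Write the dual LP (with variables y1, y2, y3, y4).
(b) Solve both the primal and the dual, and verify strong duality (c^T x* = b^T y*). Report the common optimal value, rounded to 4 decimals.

The standard primal-dual pair for 'max c^T x s.t. A x <= b, x >= 0' is:
  Dual:  min b^T y  s.t.  A^T y >= c,  y >= 0.

So the dual LP is:
  minimize  5y1 + 4y2 + 5y3 + 24y4
  subject to:
    y1 + y3 + 3y4 >= 4
    y2 + y3 + 3y4 >= 4
    y1, y2, y3, y4 >= 0

Solving the primal: x* = (1, 4).
  primal value c^T x* = 20.
Solving the dual: y* = (0, 0, 4, 0).
  dual value b^T y* = 20.
Strong duality: c^T x* = b^T y*. Confirmed.

20


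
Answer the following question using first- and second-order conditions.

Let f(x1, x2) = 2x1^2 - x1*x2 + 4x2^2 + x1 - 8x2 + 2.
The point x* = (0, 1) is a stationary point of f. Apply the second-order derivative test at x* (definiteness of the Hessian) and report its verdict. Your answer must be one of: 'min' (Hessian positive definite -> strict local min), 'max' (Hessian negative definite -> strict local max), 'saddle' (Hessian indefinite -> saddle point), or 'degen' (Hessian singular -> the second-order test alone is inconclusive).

Compute the Hessian H = grad^2 f:
  H = [[4, -1], [-1, 8]]
Verify stationarity: grad f(x*) = H x* + g = (0, 0).
Eigenvalues of H: 3.7639, 8.2361.
Both eigenvalues > 0, so H is positive definite -> x* is a strict local min.

min


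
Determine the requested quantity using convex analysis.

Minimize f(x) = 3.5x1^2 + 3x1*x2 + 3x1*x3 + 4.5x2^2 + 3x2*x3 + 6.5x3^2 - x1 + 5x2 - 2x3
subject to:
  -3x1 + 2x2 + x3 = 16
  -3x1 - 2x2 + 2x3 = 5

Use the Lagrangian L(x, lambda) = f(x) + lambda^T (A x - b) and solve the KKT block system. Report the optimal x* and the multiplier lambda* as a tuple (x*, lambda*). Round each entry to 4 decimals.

Form the Lagrangian:
  L(x, lambda) = (1/2) x^T Q x + c^T x + lambda^T (A x - b)
Stationarity (grad_x L = 0): Q x + c + A^T lambda = 0.
Primal feasibility: A x = b.

This gives the KKT block system:
  [ Q   A^T ] [ x     ]   [-c ]
  [ A    0  ] [ lambda ] = [ b ]

Solving the linear system:
  x*      = (-3.304, 2.848, 0.3921)
  lambda* = (-7.8754, 3.0729)
  f(x*)   = 63.7006

x* = (-3.304, 2.848, 0.3921), lambda* = (-7.8754, 3.0729)


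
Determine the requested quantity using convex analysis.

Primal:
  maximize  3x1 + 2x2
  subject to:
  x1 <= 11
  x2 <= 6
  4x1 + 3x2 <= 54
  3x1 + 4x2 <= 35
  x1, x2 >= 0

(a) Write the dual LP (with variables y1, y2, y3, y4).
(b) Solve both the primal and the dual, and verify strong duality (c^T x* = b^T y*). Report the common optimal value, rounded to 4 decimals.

The standard primal-dual pair for 'max c^T x s.t. A x <= b, x >= 0' is:
  Dual:  min b^T y  s.t.  A^T y >= c,  y >= 0.

So the dual LP is:
  minimize  11y1 + 6y2 + 54y3 + 35y4
  subject to:
    y1 + 4y3 + 3y4 >= 3
    y2 + 3y3 + 4y4 >= 2
    y1, y2, y3, y4 >= 0

Solving the primal: x* = (11, 0.5).
  primal value c^T x* = 34.
Solving the dual: y* = (1.5, 0, 0, 0.5).
  dual value b^T y* = 34.
Strong duality: c^T x* = b^T y*. Confirmed.

34


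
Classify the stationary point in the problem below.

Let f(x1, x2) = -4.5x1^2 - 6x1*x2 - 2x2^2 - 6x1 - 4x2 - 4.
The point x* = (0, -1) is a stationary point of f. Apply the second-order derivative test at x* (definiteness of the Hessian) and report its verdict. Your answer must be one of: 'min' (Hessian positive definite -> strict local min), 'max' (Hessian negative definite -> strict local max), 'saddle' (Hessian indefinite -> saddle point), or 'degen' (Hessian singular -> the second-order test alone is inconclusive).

Compute the Hessian H = grad^2 f:
  H = [[-9, -6], [-6, -4]]
Verify stationarity: grad f(x*) = H x* + g = (0, 0).
Eigenvalues of H: -13, 0.
H has a zero eigenvalue (singular; negative semidefinite but not definite), so H is neither positive definite, negative definite, nor indefinite. The second-order test alone is inconclusive -> degen.
(Indeed, f is constant along the null direction of H through x*, so x* is not a strict local extremum.)

degen


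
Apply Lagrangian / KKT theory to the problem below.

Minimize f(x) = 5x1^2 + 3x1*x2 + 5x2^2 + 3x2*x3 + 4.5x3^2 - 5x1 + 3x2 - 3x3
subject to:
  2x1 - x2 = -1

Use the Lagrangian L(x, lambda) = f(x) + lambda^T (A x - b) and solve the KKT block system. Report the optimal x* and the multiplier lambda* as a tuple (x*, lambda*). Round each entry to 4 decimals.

Form the Lagrangian:
  L(x, lambda) = (1/2) x^T Q x + c^T x + lambda^T (A x - b)
Stationarity (grad_x L = 0): Q x + c + A^T lambda = 0.
Primal feasibility: A x = b.

This gives the KKT block system:
  [ Q   A^T ] [ x     ]   [-c ]
  [ A    0  ] [ lambda ] = [ b ]

Solving the linear system:
  x*      = (-0.4138, 0.1724, 0.2759)
  lambda* = (4.3103)
  f(x*)   = 3.0345

x* = (-0.4138, 0.1724, 0.2759), lambda* = (4.3103)


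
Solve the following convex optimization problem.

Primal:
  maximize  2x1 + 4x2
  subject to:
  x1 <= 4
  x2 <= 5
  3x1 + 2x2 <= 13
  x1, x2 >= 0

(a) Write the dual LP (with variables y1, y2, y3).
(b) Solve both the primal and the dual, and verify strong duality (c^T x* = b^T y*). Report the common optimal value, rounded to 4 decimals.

The standard primal-dual pair for 'max c^T x s.t. A x <= b, x >= 0' is:
  Dual:  min b^T y  s.t.  A^T y >= c,  y >= 0.

So the dual LP is:
  minimize  4y1 + 5y2 + 13y3
  subject to:
    y1 + 3y3 >= 2
    y2 + 2y3 >= 4
    y1, y2, y3 >= 0

Solving the primal: x* = (1, 5).
  primal value c^T x* = 22.
Solving the dual: y* = (0, 2.6667, 0.6667).
  dual value b^T y* = 22.
Strong duality: c^T x* = b^T y*. Confirmed.

22


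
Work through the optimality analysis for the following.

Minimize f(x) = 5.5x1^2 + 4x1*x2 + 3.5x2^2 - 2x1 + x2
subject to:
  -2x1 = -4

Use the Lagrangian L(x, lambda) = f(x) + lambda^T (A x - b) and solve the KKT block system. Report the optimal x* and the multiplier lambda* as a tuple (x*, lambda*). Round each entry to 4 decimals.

Form the Lagrangian:
  L(x, lambda) = (1/2) x^T Q x + c^T x + lambda^T (A x - b)
Stationarity (grad_x L = 0): Q x + c + A^T lambda = 0.
Primal feasibility: A x = b.

This gives the KKT block system:
  [ Q   A^T ] [ x     ]   [-c ]
  [ A    0  ] [ lambda ] = [ b ]

Solving the linear system:
  x*      = (2, -1.2857)
  lambda* = (7.4286)
  f(x*)   = 12.2143

x* = (2, -1.2857), lambda* = (7.4286)


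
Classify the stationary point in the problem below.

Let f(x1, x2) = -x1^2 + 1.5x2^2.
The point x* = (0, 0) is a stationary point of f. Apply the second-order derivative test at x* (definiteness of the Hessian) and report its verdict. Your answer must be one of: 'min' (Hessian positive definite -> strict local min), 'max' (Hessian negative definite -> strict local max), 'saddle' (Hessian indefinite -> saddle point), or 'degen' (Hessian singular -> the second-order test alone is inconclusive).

Compute the Hessian H = grad^2 f:
  H = [[-2, 0], [0, 3]]
Verify stationarity: grad f(x*) = H x* + g = (0, 0).
Eigenvalues of H: -2, 3.
Eigenvalues have mixed signs, so H is indefinite -> x* is a saddle point.

saddle


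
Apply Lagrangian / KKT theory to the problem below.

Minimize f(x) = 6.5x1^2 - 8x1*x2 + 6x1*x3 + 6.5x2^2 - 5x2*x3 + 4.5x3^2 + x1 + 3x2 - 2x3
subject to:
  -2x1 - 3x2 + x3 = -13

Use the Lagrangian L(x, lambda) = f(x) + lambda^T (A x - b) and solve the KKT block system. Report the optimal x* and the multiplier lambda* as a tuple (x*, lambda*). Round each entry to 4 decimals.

Form the Lagrangian:
  L(x, lambda) = (1/2) x^T Q x + c^T x + lambda^T (A x - b)
Stationarity (grad_x L = 0): Q x + c + A^T lambda = 0.
Primal feasibility: A x = b.

This gives the KKT block system:
  [ Q   A^T ] [ x     ]   [-c ]
  [ A    0  ] [ lambda ] = [ b ]

Solving the linear system:
  x*      = (2.5934, 2.3274, -0.8309)
  lambda* = (5.5547)
  f(x*)   = 41.7241

x* = (2.5934, 2.3274, -0.8309), lambda* = (5.5547)


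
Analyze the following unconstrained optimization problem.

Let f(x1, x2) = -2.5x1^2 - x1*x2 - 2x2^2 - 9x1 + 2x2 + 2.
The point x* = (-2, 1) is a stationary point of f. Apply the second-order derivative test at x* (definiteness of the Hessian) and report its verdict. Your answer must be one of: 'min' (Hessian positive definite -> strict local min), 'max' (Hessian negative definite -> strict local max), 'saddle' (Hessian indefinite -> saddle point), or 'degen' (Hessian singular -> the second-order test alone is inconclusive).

Compute the Hessian H = grad^2 f:
  H = [[-5, -1], [-1, -4]]
Verify stationarity: grad f(x*) = H x* + g = (0, 0).
Eigenvalues of H: -5.618, -3.382.
Both eigenvalues < 0, so H is negative definite -> x* is a strict local max.

max


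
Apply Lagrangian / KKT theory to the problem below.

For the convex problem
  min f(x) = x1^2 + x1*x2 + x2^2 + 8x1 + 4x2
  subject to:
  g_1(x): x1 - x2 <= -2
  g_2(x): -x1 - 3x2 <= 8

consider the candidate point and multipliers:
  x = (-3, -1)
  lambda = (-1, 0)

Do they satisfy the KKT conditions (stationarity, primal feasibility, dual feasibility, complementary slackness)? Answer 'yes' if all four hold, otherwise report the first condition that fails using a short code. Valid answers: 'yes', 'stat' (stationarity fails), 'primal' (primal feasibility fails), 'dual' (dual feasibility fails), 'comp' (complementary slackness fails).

Gradient of f: grad f(x) = Q x + c = (1, -1)
Constraint values g_i(x) = a_i^T x - b_i:
  g_1((-3, -1)) = 0
  g_2((-3, -1)) = -2
Stationarity residual: grad f(x) + sum_i lambda_i a_i = (0, 0)
  -> stationarity OK
Primal feasibility (all g_i <= 0): OK
Dual feasibility (all lambda_i >= 0): FAILS
Complementary slackness (lambda_i * g_i(x) = 0 for all i): OK

Verdict: the first failing condition is dual_feasibility -> dual.

dual


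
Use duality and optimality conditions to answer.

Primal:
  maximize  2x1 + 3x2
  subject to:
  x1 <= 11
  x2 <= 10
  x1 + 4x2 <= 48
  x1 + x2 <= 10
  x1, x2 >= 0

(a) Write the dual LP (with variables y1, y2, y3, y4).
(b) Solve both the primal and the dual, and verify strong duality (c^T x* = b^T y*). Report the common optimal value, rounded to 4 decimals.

The standard primal-dual pair for 'max c^T x s.t. A x <= b, x >= 0' is:
  Dual:  min b^T y  s.t.  A^T y >= c,  y >= 0.

So the dual LP is:
  minimize  11y1 + 10y2 + 48y3 + 10y4
  subject to:
    y1 + y3 + y4 >= 2
    y2 + 4y3 + y4 >= 3
    y1, y2, y3, y4 >= 0

Solving the primal: x* = (0, 10).
  primal value c^T x* = 30.
Solving the dual: y* = (0, 1, 0, 2).
  dual value b^T y* = 30.
Strong duality: c^T x* = b^T y*. Confirmed.

30


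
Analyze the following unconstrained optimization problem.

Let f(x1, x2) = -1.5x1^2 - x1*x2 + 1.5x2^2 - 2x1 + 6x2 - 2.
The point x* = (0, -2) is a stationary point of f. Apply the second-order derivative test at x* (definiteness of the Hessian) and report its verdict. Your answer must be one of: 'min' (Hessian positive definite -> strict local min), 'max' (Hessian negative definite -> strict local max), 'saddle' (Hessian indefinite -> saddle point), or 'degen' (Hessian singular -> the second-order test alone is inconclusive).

Compute the Hessian H = grad^2 f:
  H = [[-3, -1], [-1, 3]]
Verify stationarity: grad f(x*) = H x* + g = (0, 0).
Eigenvalues of H: -3.1623, 3.1623.
Eigenvalues have mixed signs, so H is indefinite -> x* is a saddle point.

saddle


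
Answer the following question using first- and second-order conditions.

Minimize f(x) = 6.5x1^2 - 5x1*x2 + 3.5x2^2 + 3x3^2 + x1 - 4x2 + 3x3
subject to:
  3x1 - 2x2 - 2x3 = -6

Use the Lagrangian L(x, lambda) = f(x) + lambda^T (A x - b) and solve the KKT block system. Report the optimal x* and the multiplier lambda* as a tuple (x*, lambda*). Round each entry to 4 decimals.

Form the Lagrangian:
  L(x, lambda) = (1/2) x^T Q x + c^T x + lambda^T (A x - b)
Stationarity (grad_x L = 0): Q x + c + A^T lambda = 0.
Primal feasibility: A x = b.

This gives the KKT block system:
  [ Q   A^T ] [ x     ]   [-c ]
  [ A    0  ] [ lambda ] = [ b ]

Solving the linear system:
  x*      = (-0.4882, 1.3973, 0.8704)
  lambda* = (4.1111)
  f(x*)   = 10.6002

x* = (-0.4882, 1.3973, 0.8704), lambda* = (4.1111)


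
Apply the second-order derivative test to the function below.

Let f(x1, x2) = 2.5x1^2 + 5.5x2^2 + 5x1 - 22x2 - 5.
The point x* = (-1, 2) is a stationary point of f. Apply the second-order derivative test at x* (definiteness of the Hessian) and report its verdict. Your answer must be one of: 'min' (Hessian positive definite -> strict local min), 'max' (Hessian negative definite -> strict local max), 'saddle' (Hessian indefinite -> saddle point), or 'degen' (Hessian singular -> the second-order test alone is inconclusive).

Compute the Hessian H = grad^2 f:
  H = [[5, 0], [0, 11]]
Verify stationarity: grad f(x*) = H x* + g = (0, 0).
Eigenvalues of H: 5, 11.
Both eigenvalues > 0, so H is positive definite -> x* is a strict local min.

min


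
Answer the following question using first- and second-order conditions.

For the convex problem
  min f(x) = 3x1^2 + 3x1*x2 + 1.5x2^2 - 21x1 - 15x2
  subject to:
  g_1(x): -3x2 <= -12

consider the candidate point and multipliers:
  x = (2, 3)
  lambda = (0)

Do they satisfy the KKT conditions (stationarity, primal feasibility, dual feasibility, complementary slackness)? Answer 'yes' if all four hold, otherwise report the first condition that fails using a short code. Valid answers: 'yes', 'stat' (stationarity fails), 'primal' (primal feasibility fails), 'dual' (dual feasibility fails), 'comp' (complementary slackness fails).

Gradient of f: grad f(x) = Q x + c = (0, 0)
Constraint values g_i(x) = a_i^T x - b_i:
  g_1((2, 3)) = 3
Stationarity residual: grad f(x) + sum_i lambda_i a_i = (0, 0)
  -> stationarity OK
Primal feasibility (all g_i <= 0): FAILS
Dual feasibility (all lambda_i >= 0): OK
Complementary slackness (lambda_i * g_i(x) = 0 for all i): OK

Verdict: the first failing condition is primal_feasibility -> primal.

primal


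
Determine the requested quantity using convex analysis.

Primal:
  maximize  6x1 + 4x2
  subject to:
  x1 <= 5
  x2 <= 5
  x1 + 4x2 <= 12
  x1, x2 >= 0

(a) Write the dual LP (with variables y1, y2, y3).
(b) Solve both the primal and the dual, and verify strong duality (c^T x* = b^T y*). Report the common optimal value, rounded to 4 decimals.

The standard primal-dual pair for 'max c^T x s.t. A x <= b, x >= 0' is:
  Dual:  min b^T y  s.t.  A^T y >= c,  y >= 0.

So the dual LP is:
  minimize  5y1 + 5y2 + 12y3
  subject to:
    y1 + y3 >= 6
    y2 + 4y3 >= 4
    y1, y2, y3 >= 0

Solving the primal: x* = (5, 1.75).
  primal value c^T x* = 37.
Solving the dual: y* = (5, 0, 1).
  dual value b^T y* = 37.
Strong duality: c^T x* = b^T y*. Confirmed.

37


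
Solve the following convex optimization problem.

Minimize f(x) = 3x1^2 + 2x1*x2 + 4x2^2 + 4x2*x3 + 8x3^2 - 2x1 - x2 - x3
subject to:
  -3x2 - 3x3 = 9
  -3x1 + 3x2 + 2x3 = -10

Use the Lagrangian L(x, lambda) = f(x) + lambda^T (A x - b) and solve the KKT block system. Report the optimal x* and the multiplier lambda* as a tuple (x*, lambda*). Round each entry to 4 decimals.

Form the Lagrangian:
  L(x, lambda) = (1/2) x^T Q x + c^T x + lambda^T (A x - b)
Stationarity (grad_x L = 0): Q x + c + A^T lambda = 0.
Primal feasibility: A x = b.

This gives the KKT block system:
  [ Q   A^T ] [ x     ]   [-c ]
  [ A    0  ] [ lambda ] = [ b ]

Solving the linear system:
  x*      = (0.5802, -2.2593, -0.7407)
  lambda* = (-7.9712, -1.0123)
  f(x*)   = 31.7284

x* = (0.5802, -2.2593, -0.7407), lambda* = (-7.9712, -1.0123)


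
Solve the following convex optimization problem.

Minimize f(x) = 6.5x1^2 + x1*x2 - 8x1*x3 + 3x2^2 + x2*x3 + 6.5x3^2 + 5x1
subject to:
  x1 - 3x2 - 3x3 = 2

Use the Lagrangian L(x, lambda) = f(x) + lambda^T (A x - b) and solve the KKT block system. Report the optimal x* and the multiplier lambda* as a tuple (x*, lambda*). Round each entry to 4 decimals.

Form the Lagrangian:
  L(x, lambda) = (1/2) x^T Q x + c^T x + lambda^T (A x - b)
Stationarity (grad_x L = 0): Q x + c + A^T lambda = 0.
Primal feasibility: A x = b.

This gives the KKT block system:
  [ Q   A^T ] [ x     ]   [-c ]
  [ A    0  ] [ lambda ] = [ b ]

Solving the linear system:
  x*      = (-0.6664, -0.2746, -0.6142)
  lambda* = (-0.976)
  f(x*)   = -0.6899

x* = (-0.6664, -0.2746, -0.6142), lambda* = (-0.976)


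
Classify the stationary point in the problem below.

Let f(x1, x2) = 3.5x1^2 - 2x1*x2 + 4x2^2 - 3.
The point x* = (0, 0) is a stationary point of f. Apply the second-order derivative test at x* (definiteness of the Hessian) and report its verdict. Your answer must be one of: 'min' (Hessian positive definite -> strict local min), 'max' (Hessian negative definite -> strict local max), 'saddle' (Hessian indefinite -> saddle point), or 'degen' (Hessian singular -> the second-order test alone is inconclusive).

Compute the Hessian H = grad^2 f:
  H = [[7, -2], [-2, 8]]
Verify stationarity: grad f(x*) = H x* + g = (0, 0).
Eigenvalues of H: 5.4384, 9.5616.
Both eigenvalues > 0, so H is positive definite -> x* is a strict local min.

min


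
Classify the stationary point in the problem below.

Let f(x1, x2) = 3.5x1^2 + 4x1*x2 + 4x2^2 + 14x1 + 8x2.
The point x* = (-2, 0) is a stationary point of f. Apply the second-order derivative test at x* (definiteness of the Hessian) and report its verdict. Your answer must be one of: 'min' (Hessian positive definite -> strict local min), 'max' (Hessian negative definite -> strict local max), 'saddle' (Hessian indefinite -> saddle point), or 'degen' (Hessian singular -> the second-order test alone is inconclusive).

Compute the Hessian H = grad^2 f:
  H = [[7, 4], [4, 8]]
Verify stationarity: grad f(x*) = H x* + g = (0, 0).
Eigenvalues of H: 3.4689, 11.5311.
Both eigenvalues > 0, so H is positive definite -> x* is a strict local min.

min


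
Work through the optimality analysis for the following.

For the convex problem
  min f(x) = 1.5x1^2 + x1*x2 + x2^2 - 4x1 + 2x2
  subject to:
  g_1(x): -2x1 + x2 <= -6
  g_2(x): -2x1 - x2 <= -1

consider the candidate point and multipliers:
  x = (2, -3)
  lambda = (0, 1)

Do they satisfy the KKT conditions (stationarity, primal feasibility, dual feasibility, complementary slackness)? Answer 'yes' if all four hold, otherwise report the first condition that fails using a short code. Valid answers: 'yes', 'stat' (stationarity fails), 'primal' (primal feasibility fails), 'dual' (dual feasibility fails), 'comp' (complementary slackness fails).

Gradient of f: grad f(x) = Q x + c = (-1, -2)
Constraint values g_i(x) = a_i^T x - b_i:
  g_1((2, -3)) = -1
  g_2((2, -3)) = 0
Stationarity residual: grad f(x) + sum_i lambda_i a_i = (-3, -3)
  -> stationarity FAILS
Primal feasibility (all g_i <= 0): OK
Dual feasibility (all lambda_i >= 0): OK
Complementary slackness (lambda_i * g_i(x) = 0 for all i): OK

Verdict: the first failing condition is stationarity -> stat.

stat


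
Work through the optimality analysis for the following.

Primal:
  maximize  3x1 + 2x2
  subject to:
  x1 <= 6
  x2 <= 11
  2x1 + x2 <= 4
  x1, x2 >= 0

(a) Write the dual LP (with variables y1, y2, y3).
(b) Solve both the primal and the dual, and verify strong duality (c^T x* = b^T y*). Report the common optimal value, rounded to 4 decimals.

The standard primal-dual pair for 'max c^T x s.t. A x <= b, x >= 0' is:
  Dual:  min b^T y  s.t.  A^T y >= c,  y >= 0.

So the dual LP is:
  minimize  6y1 + 11y2 + 4y3
  subject to:
    y1 + 2y3 >= 3
    y2 + y3 >= 2
    y1, y2, y3 >= 0

Solving the primal: x* = (0, 4).
  primal value c^T x* = 8.
Solving the dual: y* = (0, 0, 2).
  dual value b^T y* = 8.
Strong duality: c^T x* = b^T y*. Confirmed.

8


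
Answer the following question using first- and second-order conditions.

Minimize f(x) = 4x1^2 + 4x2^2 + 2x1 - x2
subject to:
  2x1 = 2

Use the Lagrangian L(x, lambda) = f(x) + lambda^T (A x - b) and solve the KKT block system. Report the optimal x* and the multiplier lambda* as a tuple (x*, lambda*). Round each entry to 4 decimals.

Form the Lagrangian:
  L(x, lambda) = (1/2) x^T Q x + c^T x + lambda^T (A x - b)
Stationarity (grad_x L = 0): Q x + c + A^T lambda = 0.
Primal feasibility: A x = b.

This gives the KKT block system:
  [ Q   A^T ] [ x     ]   [-c ]
  [ A    0  ] [ lambda ] = [ b ]

Solving the linear system:
  x*      = (1, 0.125)
  lambda* = (-5)
  f(x*)   = 5.9375

x* = (1, 0.125), lambda* = (-5)


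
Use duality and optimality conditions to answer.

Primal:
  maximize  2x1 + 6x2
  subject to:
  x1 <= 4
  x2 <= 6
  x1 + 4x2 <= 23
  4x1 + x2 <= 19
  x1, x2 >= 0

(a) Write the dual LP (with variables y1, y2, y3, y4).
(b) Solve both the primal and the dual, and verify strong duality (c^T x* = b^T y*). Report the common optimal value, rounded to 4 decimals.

The standard primal-dual pair for 'max c^T x s.t. A x <= b, x >= 0' is:
  Dual:  min b^T y  s.t.  A^T y >= c,  y >= 0.

So the dual LP is:
  minimize  4y1 + 6y2 + 23y3 + 19y4
  subject to:
    y1 + y3 + 4y4 >= 2
    y2 + 4y3 + y4 >= 6
    y1, y2, y3, y4 >= 0

Solving the primal: x* = (3.5333, 4.8667).
  primal value c^T x* = 36.2667.
Solving the dual: y* = (0, 0, 1.4667, 0.1333).
  dual value b^T y* = 36.2667.
Strong duality: c^T x* = b^T y*. Confirmed.

36.2667


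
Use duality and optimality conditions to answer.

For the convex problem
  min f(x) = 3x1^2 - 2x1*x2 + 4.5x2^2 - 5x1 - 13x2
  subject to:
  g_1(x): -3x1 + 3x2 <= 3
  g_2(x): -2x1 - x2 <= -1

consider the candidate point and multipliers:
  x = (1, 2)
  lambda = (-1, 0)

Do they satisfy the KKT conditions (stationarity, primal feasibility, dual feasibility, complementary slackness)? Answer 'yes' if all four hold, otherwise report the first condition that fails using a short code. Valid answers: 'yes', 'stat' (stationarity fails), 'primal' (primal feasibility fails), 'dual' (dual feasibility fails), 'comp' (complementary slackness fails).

Gradient of f: grad f(x) = Q x + c = (-3, 3)
Constraint values g_i(x) = a_i^T x - b_i:
  g_1((1, 2)) = 0
  g_2((1, 2)) = -3
Stationarity residual: grad f(x) + sum_i lambda_i a_i = (0, 0)
  -> stationarity OK
Primal feasibility (all g_i <= 0): OK
Dual feasibility (all lambda_i >= 0): FAILS
Complementary slackness (lambda_i * g_i(x) = 0 for all i): OK

Verdict: the first failing condition is dual_feasibility -> dual.

dual


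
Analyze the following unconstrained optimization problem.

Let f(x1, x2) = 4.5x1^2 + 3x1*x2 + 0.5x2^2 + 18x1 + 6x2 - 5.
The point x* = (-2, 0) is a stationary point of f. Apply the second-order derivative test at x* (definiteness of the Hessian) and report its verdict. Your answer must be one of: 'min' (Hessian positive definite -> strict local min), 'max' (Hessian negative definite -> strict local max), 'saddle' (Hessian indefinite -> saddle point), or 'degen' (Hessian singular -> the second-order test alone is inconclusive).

Compute the Hessian H = grad^2 f:
  H = [[9, 3], [3, 1]]
Verify stationarity: grad f(x*) = H x* + g = (0, 0).
Eigenvalues of H: 0, 10.
H has a zero eigenvalue (singular; positive semidefinite but not definite), so H is neither positive definite, negative definite, nor indefinite. The second-order test alone is inconclusive -> degen.
(Indeed, f is constant along the null direction of H through x*, so x* is not a strict local extremum.)

degen


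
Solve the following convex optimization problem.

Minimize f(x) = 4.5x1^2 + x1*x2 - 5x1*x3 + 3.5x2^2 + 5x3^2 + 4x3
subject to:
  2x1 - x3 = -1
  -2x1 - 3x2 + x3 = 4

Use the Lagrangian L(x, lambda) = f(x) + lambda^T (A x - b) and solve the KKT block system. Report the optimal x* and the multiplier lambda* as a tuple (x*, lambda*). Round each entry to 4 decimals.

Form the Lagrangian:
  L(x, lambda) = (1/2) x^T Q x + c^T x + lambda^T (A x - b)
Stationarity (grad_x L = 0): Q x + c + A^T lambda = 0.
Primal feasibility: A x = b.

This gives the KKT block system:
  [ Q   A^T ] [ x     ]   [-c ]
  [ A    0  ] [ lambda ] = [ b ]

Solving the linear system:
  x*      = (-0.7586, -1, -0.5172)
  lambda* = (0.0345, -2.5862)
  f(x*)   = 4.1552

x* = (-0.7586, -1, -0.5172), lambda* = (0.0345, -2.5862)


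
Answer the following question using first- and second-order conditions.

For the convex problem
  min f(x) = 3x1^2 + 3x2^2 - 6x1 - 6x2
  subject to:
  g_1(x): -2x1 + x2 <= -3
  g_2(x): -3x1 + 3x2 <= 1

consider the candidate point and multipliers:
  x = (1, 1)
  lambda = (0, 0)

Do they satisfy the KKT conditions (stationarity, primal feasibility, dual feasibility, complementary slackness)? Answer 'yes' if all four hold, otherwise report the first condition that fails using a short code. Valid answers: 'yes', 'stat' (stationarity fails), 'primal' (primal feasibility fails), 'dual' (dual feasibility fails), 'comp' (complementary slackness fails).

Gradient of f: grad f(x) = Q x + c = (0, 0)
Constraint values g_i(x) = a_i^T x - b_i:
  g_1((1, 1)) = 2
  g_2((1, 1)) = -1
Stationarity residual: grad f(x) + sum_i lambda_i a_i = (0, 0)
  -> stationarity OK
Primal feasibility (all g_i <= 0): FAILS
Dual feasibility (all lambda_i >= 0): OK
Complementary slackness (lambda_i * g_i(x) = 0 for all i): OK

Verdict: the first failing condition is primal_feasibility -> primal.

primal


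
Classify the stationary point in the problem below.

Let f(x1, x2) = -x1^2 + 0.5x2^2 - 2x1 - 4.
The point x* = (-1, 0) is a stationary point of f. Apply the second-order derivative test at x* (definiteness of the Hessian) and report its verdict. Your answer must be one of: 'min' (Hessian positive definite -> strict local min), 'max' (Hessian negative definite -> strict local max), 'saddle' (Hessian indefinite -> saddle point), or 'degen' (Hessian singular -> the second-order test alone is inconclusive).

Compute the Hessian H = grad^2 f:
  H = [[-2, 0], [0, 1]]
Verify stationarity: grad f(x*) = H x* + g = (0, 0).
Eigenvalues of H: -2, 1.
Eigenvalues have mixed signs, so H is indefinite -> x* is a saddle point.

saddle


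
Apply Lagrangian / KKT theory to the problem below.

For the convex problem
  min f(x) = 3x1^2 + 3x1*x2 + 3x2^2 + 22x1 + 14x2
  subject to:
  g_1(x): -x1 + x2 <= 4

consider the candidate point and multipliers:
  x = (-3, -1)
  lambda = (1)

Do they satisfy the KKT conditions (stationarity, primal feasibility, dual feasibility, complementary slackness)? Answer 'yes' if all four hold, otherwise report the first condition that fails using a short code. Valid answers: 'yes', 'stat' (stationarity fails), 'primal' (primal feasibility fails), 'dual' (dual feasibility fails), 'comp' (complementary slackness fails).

Gradient of f: grad f(x) = Q x + c = (1, -1)
Constraint values g_i(x) = a_i^T x - b_i:
  g_1((-3, -1)) = -2
Stationarity residual: grad f(x) + sum_i lambda_i a_i = (0, 0)
  -> stationarity OK
Primal feasibility (all g_i <= 0): OK
Dual feasibility (all lambda_i >= 0): OK
Complementary slackness (lambda_i * g_i(x) = 0 for all i): FAILS

Verdict: the first failing condition is complementary_slackness -> comp.

comp


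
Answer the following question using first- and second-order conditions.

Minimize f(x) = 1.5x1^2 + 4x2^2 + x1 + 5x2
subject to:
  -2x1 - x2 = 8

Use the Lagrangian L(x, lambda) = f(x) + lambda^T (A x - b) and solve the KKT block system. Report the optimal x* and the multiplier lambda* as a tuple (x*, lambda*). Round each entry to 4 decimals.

Form the Lagrangian:
  L(x, lambda) = (1/2) x^T Q x + c^T x + lambda^T (A x - b)
Stationarity (grad_x L = 0): Q x + c + A^T lambda = 0.
Primal feasibility: A x = b.

This gives the KKT block system:
  [ Q   A^T ] [ x     ]   [-c ]
  [ A    0  ] [ lambda ] = [ b ]

Solving the linear system:
  x*      = (-3.4, -1.2)
  lambda* = (-4.6)
  f(x*)   = 13.7

x* = (-3.4, -1.2), lambda* = (-4.6)


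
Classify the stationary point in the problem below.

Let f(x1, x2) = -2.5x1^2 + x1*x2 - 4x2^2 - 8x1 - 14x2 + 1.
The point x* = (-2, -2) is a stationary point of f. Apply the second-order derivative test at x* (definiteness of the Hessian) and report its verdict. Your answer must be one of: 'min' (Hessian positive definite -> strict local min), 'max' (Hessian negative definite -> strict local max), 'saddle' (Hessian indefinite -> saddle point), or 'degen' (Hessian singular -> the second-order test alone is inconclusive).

Compute the Hessian H = grad^2 f:
  H = [[-5, 1], [1, -8]]
Verify stationarity: grad f(x*) = H x* + g = (0, 0).
Eigenvalues of H: -8.3028, -4.6972.
Both eigenvalues < 0, so H is negative definite -> x* is a strict local max.

max


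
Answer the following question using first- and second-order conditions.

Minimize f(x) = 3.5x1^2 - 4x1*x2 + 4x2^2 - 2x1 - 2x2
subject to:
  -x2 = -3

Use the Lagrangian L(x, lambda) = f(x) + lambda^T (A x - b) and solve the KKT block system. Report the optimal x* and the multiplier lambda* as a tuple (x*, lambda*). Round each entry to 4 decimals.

Form the Lagrangian:
  L(x, lambda) = (1/2) x^T Q x + c^T x + lambda^T (A x - b)
Stationarity (grad_x L = 0): Q x + c + A^T lambda = 0.
Primal feasibility: A x = b.

This gives the KKT block system:
  [ Q   A^T ] [ x     ]   [-c ]
  [ A    0  ] [ lambda ] = [ b ]

Solving the linear system:
  x*      = (2, 3)
  lambda* = (14)
  f(x*)   = 16

x* = (2, 3), lambda* = (14)


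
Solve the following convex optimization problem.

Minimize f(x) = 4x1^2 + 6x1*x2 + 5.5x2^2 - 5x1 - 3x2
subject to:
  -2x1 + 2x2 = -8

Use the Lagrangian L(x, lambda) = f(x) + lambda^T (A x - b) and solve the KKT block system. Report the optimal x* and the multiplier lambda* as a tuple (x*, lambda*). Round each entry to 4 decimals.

Form the Lagrangian:
  L(x, lambda) = (1/2) x^T Q x + c^T x + lambda^T (A x - b)
Stationarity (grad_x L = 0): Q x + c + A^T lambda = 0.
Primal feasibility: A x = b.

This gives the KKT block system:
  [ Q   A^T ] [ x     ]   [-c ]
  [ A    0  ] [ lambda ] = [ b ]

Solving the linear system:
  x*      = (2.4516, -1.5484)
  lambda* = (2.6613)
  f(x*)   = 6.8387

x* = (2.4516, -1.5484), lambda* = (2.6613)


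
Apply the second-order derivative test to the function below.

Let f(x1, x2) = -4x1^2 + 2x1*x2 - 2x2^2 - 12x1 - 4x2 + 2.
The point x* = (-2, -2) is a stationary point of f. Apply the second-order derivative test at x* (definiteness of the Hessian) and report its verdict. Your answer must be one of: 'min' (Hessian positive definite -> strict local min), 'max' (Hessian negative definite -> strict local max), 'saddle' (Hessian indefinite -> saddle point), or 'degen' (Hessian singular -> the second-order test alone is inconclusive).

Compute the Hessian H = grad^2 f:
  H = [[-8, 2], [2, -4]]
Verify stationarity: grad f(x*) = H x* + g = (0, 0).
Eigenvalues of H: -8.8284, -3.1716.
Both eigenvalues < 0, so H is negative definite -> x* is a strict local max.

max


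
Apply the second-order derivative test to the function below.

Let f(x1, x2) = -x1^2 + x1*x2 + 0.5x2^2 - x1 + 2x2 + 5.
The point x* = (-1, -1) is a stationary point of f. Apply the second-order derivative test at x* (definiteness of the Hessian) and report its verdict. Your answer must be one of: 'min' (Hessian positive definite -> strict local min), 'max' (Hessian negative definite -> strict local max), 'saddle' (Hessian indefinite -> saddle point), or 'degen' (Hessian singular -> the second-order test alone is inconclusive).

Compute the Hessian H = grad^2 f:
  H = [[-2, 1], [1, 1]]
Verify stationarity: grad f(x*) = H x* + g = (0, 0).
Eigenvalues of H: -2.3028, 1.3028.
Eigenvalues have mixed signs, so H is indefinite -> x* is a saddle point.

saddle


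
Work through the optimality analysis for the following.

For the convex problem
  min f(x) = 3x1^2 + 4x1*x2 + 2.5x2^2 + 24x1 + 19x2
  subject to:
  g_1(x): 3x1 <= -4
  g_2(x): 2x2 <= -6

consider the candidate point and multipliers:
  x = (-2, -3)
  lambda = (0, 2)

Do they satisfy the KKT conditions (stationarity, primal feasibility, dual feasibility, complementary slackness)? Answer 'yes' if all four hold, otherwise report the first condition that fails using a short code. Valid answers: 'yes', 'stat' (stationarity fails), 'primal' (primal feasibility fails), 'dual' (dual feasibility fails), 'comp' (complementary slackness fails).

Gradient of f: grad f(x) = Q x + c = (0, -4)
Constraint values g_i(x) = a_i^T x - b_i:
  g_1((-2, -3)) = -2
  g_2((-2, -3)) = 0
Stationarity residual: grad f(x) + sum_i lambda_i a_i = (0, 0)
  -> stationarity OK
Primal feasibility (all g_i <= 0): OK
Dual feasibility (all lambda_i >= 0): OK
Complementary slackness (lambda_i * g_i(x) = 0 for all i): OK

Verdict: yes, KKT holds.

yes


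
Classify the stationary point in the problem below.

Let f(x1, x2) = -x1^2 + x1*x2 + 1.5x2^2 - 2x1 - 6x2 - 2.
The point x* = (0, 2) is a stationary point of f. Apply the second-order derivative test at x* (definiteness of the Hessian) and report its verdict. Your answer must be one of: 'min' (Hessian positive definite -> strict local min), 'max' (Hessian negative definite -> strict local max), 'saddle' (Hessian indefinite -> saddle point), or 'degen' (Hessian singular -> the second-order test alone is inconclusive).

Compute the Hessian H = grad^2 f:
  H = [[-2, 1], [1, 3]]
Verify stationarity: grad f(x*) = H x* + g = (0, 0).
Eigenvalues of H: -2.1926, 3.1926.
Eigenvalues have mixed signs, so H is indefinite -> x* is a saddle point.

saddle


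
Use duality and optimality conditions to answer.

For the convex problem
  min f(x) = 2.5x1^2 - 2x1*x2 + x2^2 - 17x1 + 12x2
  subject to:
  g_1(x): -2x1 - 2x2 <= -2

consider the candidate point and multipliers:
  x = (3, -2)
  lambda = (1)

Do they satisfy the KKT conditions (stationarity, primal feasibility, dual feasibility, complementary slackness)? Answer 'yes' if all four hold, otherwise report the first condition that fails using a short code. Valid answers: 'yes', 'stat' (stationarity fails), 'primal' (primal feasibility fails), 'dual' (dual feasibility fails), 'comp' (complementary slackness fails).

Gradient of f: grad f(x) = Q x + c = (2, 2)
Constraint values g_i(x) = a_i^T x - b_i:
  g_1((3, -2)) = 0
Stationarity residual: grad f(x) + sum_i lambda_i a_i = (0, 0)
  -> stationarity OK
Primal feasibility (all g_i <= 0): OK
Dual feasibility (all lambda_i >= 0): OK
Complementary slackness (lambda_i * g_i(x) = 0 for all i): OK

Verdict: yes, KKT holds.

yes


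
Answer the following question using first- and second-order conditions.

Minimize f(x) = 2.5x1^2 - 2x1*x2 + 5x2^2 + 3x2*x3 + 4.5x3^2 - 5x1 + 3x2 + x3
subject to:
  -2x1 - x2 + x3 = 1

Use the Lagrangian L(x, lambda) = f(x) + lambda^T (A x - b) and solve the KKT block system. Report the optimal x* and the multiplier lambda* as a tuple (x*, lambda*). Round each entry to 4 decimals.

Form the Lagrangian:
  L(x, lambda) = (1/2) x^T Q x + c^T x + lambda^T (A x - b)
Stationarity (grad_x L = 0): Q x + c + A^T lambda = 0.
Primal feasibility: A x = b.

This gives the KKT block system:
  [ Q   A^T ] [ x     ]   [-c ]
  [ A    0  ] [ lambda ] = [ b ]

Solving the linear system:
  x*      = (-0.0425, -0.6026, 0.3124)
  lambda* = (-2.0037)
  f(x*)   = 0.3604

x* = (-0.0425, -0.6026, 0.3124), lambda* = (-2.0037)


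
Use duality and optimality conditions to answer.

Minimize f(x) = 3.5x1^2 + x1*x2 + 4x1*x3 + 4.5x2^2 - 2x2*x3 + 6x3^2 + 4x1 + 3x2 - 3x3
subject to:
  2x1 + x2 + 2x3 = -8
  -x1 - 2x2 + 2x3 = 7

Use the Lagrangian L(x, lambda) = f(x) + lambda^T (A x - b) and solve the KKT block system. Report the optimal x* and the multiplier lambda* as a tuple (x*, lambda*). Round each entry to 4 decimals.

Form the Lagrangian:
  L(x, lambda) = (1/2) x^T Q x + c^T x + lambda^T (A x - b)
Stationarity (grad_x L = 0): Q x + c + A^T lambda = 0.
Primal feasibility: A x = b.

This gives the KKT block system:
  [ Q   A^T ] [ x     ]   [-c ]
  [ A    0  ] [ lambda ] = [ b ]

Solving the linear system:
  x*      = (-3.4091, -1.5909, 0.2045)
  lambda* = (8.7121, -3.2121)
  f(x*)   = 36.5795

x* = (-3.4091, -1.5909, 0.2045), lambda* = (8.7121, -3.2121)
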